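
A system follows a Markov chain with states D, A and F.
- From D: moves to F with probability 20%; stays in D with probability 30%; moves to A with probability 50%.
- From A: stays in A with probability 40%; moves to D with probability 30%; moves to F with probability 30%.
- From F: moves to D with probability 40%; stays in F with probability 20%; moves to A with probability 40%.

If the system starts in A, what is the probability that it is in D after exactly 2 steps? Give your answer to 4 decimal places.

0.3300

Sum over the intermediate state after 1 step:
P = P(A→D)·P(D→D) + P(A→A)·P(A→D) + P(A→F)·P(F→D)
  = 0.3×0.3 + 0.4×0.3 + 0.3×0.4
  = 0.0900 + 0.1200 + 0.1200 = 0.3300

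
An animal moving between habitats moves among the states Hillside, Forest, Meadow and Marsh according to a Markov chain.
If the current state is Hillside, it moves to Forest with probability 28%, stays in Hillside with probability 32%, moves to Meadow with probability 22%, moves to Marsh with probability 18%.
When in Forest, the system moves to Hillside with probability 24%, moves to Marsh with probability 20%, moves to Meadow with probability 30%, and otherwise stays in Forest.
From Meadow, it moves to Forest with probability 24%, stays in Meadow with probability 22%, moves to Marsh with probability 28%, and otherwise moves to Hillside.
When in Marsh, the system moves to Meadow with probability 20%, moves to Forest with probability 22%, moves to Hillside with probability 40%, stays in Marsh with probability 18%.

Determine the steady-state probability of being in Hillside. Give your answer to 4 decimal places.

0.3023

Let the stationary distribution be π with π = πP and π_1 + π_2 + π_3 + π_4 = 1.
π_1 = 0.32·π_1 + 0.24·π_2 + 0.26·π_3 + 0.4·π_4
π_2 = 0.28·π_1 + 0.26·π_2 + 0.24·π_3 + 0.22·π_4
π_3 = 0.22·π_1 + 0.3·π_2 + 0.22·π_3 + 0.2·π_4
Solving with the normalization constraint gives π = (0.3023, 0.2530, 0.2361, 0.2087).
So the stationary probability of Hillside is 0.3023.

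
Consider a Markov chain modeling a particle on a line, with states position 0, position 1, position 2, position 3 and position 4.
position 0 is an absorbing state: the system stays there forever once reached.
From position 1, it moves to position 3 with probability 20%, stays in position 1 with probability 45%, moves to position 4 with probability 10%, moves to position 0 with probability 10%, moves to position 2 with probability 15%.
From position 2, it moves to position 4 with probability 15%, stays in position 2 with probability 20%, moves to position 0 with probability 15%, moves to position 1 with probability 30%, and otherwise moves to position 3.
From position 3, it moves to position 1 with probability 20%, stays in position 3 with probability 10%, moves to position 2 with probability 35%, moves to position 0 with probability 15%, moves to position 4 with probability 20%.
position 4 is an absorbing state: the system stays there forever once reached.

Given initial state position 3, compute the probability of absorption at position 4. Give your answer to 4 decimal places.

0.5383

Let h(s) be the probability of absorption at position 4 starting from transient state s. Then h(position 4) = 1 and h(position 0) = 0. By first-step analysis:
h(position 1) = 0.1·0 + 0.45·h(position 1) + 0.15·h(position 2) + 0.2·h(position 3) + 0.1·1
h(position 2) = 0.15·0 + 0.3·h(position 1) + 0.2·h(position 2) + 0.2·h(position 3) + 0.15·1
h(position 3) = 0.15·0 + 0.2·h(position 1) + 0.35·h(position 2) + 0.1·h(position 3) + 0.2·1
Solving: h(position 1) = 0.5184, h(position 2) = 0.5165, h(position 3) = 0.5383.
Starting from position 3, the probability is 0.5383.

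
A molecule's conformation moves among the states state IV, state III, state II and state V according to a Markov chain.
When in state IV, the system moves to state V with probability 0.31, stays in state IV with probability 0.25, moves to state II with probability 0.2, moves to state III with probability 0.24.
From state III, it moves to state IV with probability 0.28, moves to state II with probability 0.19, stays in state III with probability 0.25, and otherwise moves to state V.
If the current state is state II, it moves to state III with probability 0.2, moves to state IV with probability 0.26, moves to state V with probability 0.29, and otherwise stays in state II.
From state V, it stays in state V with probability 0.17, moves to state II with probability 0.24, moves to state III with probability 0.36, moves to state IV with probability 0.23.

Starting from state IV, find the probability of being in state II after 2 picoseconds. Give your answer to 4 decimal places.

Propagate the distribution vector 2 picoseconds from state IV.
After 0 picoseconds: (1.0000, 0.0000, 0.0000, 0.0000)
After 1 picosecond: (0.2500, 0.2400, 0.2000, 0.3100)
After 2 picoseconds: (0.2530, 0.2716, 0.2200, 0.2554)
P(in state II after 2 picoseconds) = 0.2200

0.2200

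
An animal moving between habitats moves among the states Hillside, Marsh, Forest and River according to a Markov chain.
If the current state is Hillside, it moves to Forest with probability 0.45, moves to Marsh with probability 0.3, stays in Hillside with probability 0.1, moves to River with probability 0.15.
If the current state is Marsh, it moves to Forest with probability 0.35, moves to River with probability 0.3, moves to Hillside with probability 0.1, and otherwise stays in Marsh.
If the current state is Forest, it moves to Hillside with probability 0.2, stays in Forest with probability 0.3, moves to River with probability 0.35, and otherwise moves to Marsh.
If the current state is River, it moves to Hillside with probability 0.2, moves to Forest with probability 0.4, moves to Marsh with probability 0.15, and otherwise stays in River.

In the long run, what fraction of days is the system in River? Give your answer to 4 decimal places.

Let the stationary distribution be π with π = πP and π_1 + π_2 + π_3 + π_4 = 1.
π_1 = 0.1·π_1 + 0.1·π_2 + 0.2·π_3 + 0.2·π_4
π_2 = 0.3·π_1 + 0.25·π_2 + 0.15·π_3 + 0.15·π_4
π_3 = 0.45·π_1 + 0.35·π_2 + 0.3·π_3 + 0.4·π_4
Solving with the normalization constraint gives π = (0.1642, 0.1940, 0.3623, 0.2795).
So the stationary probability of River is 0.2795.

0.2795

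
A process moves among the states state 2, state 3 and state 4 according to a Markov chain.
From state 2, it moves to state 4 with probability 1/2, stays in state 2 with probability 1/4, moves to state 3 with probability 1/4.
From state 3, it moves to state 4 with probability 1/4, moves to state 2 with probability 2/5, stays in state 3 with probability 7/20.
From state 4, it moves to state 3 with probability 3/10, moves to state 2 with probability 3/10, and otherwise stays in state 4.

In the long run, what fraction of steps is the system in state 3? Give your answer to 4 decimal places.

0.2993

Let the stationary distribution be π with π = πP and π_1 + π_2 + π_3 = 1.
π_1 = 0.25·π_1 + 0.4·π_2 + 0.3·π_3
π_2 = 0.25·π_1 + 0.35·π_2 + 0.3·π_3
Solving with the normalization constraint gives π = (0.3142, 0.2993, 0.3865).
So the stationary probability of state 3 is 0.2993.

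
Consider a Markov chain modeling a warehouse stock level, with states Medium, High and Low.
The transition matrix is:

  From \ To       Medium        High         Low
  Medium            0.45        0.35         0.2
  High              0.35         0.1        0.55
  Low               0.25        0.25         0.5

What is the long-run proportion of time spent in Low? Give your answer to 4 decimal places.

0.4093

Let the stationary distribution be π with π = πP and π_1 + π_2 + π_3 = 1.
π_1 = 0.45·π_1 + 0.35·π_2 + 0.25·π_3
π_2 = 0.35·π_1 + 0.1·π_2 + 0.25·π_3
Solving with the normalization constraint gives π = (0.3434, 0.2473, 0.4093).
So the stationary probability of Low is 0.4093.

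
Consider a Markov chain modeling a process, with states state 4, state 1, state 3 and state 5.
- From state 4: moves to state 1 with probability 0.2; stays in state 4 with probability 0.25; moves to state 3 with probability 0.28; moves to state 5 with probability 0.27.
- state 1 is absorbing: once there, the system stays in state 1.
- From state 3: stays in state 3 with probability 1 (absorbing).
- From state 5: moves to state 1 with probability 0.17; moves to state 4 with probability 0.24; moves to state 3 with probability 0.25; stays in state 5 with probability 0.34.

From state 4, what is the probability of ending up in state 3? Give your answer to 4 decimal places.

0.5865

Let h(s) be the probability of absorption at state 3 starting from transient state s. Then h(state 3) = 1 and h(state 1) = 0. By first-step analysis:
h(state 4) = 0.25·h(state 4) + 0.2·0 + 0.28·1 + 0.27·h(state 5)
h(state 5) = 0.24·h(state 4) + 0.17·0 + 0.25·1 + 0.34·h(state 5)
Solving: h(state 4) = 0.5865, h(state 5) = 0.5921.
Starting from state 4, the probability is 0.5865.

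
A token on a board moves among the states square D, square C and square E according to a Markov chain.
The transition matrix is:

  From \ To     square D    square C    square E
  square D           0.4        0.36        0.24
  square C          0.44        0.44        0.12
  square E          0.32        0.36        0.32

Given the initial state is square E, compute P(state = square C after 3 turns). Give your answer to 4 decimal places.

0.3911

Propagate the distribution vector 3 turns from square E.
After 0 turns: (0.0000, 0.0000, 1.0000)
After 1 turn: (0.3200, 0.3600, 0.3200)
After 2 turns: (0.3888, 0.3888, 0.2224)
After 3 turns: (0.3978, 0.3911, 0.2111)
P(in square C after 3 turns) = 0.3911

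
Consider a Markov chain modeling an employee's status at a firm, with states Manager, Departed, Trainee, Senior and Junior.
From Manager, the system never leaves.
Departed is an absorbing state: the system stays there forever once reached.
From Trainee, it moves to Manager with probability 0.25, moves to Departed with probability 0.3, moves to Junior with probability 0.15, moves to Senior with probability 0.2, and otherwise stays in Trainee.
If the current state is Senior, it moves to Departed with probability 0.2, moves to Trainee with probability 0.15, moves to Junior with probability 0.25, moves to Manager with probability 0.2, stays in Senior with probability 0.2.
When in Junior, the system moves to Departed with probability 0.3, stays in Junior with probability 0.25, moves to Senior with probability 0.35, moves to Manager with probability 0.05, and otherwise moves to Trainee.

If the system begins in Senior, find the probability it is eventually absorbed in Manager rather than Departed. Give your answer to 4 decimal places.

Let h(s) be the probability of absorption at Manager starting from transient state s. Then h(Manager) = 1 and h(Departed) = 0. By first-step analysis:
h(Trainee) = 0.25·1 + 0.3·0 + 0.1·h(Trainee) + 0.2·h(Senior) + 0.15·h(Junior)
h(Senior) = 0.2·1 + 0.2·0 + 0.15·h(Trainee) + 0.2·h(Senior) + 0.25·h(Junior)
h(Junior) = 0.05·1 + 0.3·0 + 0.05·h(Trainee) + 0.35·h(Senior) + 0.25·h(Junior)
Solving: h(Trainee) = 0.4194, h(Senior) = 0.4194, h(Junior) = 0.2903.
Starting from Senior, the probability is 0.4194.

0.4194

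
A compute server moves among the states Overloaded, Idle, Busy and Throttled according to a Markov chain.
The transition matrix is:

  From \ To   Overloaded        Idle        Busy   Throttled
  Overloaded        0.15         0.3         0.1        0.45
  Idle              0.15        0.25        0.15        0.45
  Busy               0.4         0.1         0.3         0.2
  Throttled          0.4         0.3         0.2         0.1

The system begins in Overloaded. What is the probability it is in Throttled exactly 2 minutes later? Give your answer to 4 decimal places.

Propagate the distribution vector 2 minutes from Overloaded.
After 0 minutes: (1.0000, 0.0000, 0.0000, 0.0000)
After 1 minute: (0.1500, 0.3000, 0.1000, 0.4500)
After 2 minutes: (0.2875, 0.2650, 0.1800, 0.2675)
P(in Throttled after 2 minutes) = 0.2675

0.2675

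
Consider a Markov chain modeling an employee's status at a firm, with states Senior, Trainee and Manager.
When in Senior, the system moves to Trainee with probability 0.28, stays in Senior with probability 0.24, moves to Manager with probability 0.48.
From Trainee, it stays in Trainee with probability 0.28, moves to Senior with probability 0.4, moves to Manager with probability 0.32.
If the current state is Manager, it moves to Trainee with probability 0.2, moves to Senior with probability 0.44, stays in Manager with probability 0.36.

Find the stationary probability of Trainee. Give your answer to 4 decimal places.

0.2486

Let the stationary distribution be π with π = πP and π_1 + π_2 + π_3 = 1.
π_1 = 0.24·π_1 + 0.4·π_2 + 0.44·π_3
π_2 = 0.28·π_1 + 0.28·π_2 + 0.2·π_3
Solving with the normalization constraint gives π = (0.3584, 0.2486, 0.3931).
So the stationary probability of Trainee is 0.2486.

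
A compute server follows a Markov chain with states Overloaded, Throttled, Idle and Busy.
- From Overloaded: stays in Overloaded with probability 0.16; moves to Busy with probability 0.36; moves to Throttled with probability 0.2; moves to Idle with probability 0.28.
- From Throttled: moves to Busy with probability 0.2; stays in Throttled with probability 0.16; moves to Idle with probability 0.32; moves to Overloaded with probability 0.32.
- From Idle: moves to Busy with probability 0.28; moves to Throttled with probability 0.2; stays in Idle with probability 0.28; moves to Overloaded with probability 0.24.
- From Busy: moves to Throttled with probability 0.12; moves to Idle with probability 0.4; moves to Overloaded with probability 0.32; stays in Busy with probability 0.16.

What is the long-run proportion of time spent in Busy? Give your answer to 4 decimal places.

0.2558

Let the stationary distribution be π with π = πP and π_1 + π_2 + π_3 + π_4 = 1.
π_1 = 0.16·π_1 + 0.32·π_2 + 0.24·π_3 + 0.32·π_4
π_2 = 0.2·π_1 + 0.16·π_2 + 0.2·π_3 + 0.12·π_4
π_3 = 0.28·π_1 + 0.32·π_2 + 0.28·π_3 + 0.4·π_4
Solving with the normalization constraint gives π = (0.2540, 0.1726, 0.3176, 0.2558).
So the stationary probability of Busy is 0.2558.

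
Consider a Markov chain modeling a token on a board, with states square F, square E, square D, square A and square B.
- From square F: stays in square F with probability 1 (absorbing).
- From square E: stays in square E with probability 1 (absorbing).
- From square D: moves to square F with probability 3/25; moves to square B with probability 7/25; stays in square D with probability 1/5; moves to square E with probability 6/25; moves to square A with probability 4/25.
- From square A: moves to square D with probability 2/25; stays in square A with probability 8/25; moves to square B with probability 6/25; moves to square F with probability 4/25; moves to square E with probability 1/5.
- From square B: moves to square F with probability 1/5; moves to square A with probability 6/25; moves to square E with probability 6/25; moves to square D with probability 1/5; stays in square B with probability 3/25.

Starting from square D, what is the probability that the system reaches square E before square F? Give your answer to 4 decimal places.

0.6112

Let h(s) be the probability of absorption at square E starting from transient state s. Then h(square E) = 1 and h(square F) = 0. By first-step analysis:
h(square D) = 0.12·0 + 0.24·1 + 0.2·h(square D) + 0.16·h(square A) + 0.28·h(square B)
h(square A) = 0.16·0 + 0.2·1 + 0.08·h(square D) + 0.32·h(square A) + 0.24·h(square B)
h(square B) = 0.2·0 + 0.24·1 + 0.2·h(square D) + 0.24·h(square A) + 0.12·h(square B)
Solving: h(square D) = 0.6112, h(square A) = 0.5658, h(square B) = 0.5659.
Starting from square D, the probability is 0.6112.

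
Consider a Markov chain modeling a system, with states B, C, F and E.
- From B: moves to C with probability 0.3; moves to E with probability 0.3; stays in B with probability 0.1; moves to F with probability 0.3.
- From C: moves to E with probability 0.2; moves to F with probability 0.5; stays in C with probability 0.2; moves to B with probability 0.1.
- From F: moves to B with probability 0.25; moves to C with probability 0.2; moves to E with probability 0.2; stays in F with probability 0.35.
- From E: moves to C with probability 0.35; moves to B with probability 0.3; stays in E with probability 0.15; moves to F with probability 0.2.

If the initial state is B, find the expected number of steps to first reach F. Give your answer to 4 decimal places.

3.0024

Let t(s) be the expected number of steps to first reach F from state s, with t(F) = 0. Conditioning on the first step:
t(B) = 1 + 0.1·t(B) + 0.3·t(C) + 0.3·t(E)
t(C) = 1 + 0.1·t(B) + 0.2·t(C) + 0.2·t(E)
t(E) = 1 + 0.3·t(B) + 0.35·t(C) + 0.15·t(E)
Solving: t(B) = 3.0024, t(C) = 2.4350, t(E) = 3.2388.
Expected steps from B to F: 3.0024.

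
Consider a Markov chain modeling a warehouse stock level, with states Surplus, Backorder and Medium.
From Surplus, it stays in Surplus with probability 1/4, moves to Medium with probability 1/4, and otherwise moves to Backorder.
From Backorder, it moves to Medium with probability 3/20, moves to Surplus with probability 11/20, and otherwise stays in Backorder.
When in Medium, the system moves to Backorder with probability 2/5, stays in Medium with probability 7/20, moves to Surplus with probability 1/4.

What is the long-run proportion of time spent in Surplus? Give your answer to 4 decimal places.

Let the stationary distribution be π with π = πP and π_1 + π_2 + π_3 = 1.
π_1 = 0.25·π_1 + 0.55·π_2 + 0.25·π_3
π_2 = 0.5·π_1 + 0.3·π_2 + 0.4·π_3
Solving with the normalization constraint gives π = (0.3692, 0.3972, 0.2336).
So the stationary probability of Surplus is 0.3692.

0.3692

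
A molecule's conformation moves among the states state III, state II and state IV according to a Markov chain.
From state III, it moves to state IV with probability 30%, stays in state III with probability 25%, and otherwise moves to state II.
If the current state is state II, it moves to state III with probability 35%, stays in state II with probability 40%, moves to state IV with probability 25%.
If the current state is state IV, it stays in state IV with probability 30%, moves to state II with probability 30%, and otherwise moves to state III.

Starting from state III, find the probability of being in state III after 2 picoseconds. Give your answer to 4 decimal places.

0.3400

Sum over the intermediate state after 1 picosecond:
P = P(state III→state III)·P(state III→state III) + P(state III→state II)·P(state II→state III) + P(state III→state IV)·P(state IV→state III)
  = 0.25×0.25 + 0.45×0.35 + 0.3×0.4
  = 0.0625 + 0.1575 + 0.1200 = 0.3400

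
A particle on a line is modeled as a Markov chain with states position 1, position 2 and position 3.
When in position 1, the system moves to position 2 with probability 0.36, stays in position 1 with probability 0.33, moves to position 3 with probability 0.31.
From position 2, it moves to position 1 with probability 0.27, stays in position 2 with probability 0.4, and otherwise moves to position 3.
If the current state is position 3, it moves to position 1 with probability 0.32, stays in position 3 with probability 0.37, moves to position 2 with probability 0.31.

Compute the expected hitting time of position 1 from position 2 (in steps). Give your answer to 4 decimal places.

Let t(s) be the expected number of steps to first reach position 1 from state s, with t(position 1) = 0. Conditioning on the first step:
t(position 2) = 1 + 0.4·t(position 2) + 0.33·t(position 3)
t(position 3) = 1 + 0.31·t(position 2) + 0.37·t(position 3)
Solving: t(position 2) = 3.4820, t(position 3) = 3.3007.
Expected steps from position 2 to position 1: 3.4820.

3.4820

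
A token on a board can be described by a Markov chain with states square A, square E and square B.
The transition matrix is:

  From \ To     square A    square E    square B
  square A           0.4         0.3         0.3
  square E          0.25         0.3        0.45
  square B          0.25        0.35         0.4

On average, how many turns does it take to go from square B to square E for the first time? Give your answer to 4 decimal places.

Let t(s) be the expected number of turns to first reach square E from state s, with t(square E) = 0. Conditioning on the first turn:
t(square A) = 1 + 0.4·t(square A) + 0.3·t(square B)
t(square B) = 1 + 0.25·t(square A) + 0.4·t(square B)
Solving: t(square A) = 3.1579, t(square B) = 2.9825.
Expected turns from square B to square E: 2.9825.

2.9825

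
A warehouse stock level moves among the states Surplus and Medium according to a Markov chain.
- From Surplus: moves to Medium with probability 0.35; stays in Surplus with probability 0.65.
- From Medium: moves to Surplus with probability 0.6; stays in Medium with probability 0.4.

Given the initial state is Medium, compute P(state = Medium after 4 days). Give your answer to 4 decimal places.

Propagate the distribution vector 4 days from Medium.
After 0 days: (0.0000, 1.0000)
After 1 day: (0.6000, 0.4000)
After 2 days: (0.6300, 0.3700)
After 3 days: (0.6315, 0.3685)
After 4 days: (0.6316, 0.3684)
P(in Medium after 4 days) = 0.3684

0.3684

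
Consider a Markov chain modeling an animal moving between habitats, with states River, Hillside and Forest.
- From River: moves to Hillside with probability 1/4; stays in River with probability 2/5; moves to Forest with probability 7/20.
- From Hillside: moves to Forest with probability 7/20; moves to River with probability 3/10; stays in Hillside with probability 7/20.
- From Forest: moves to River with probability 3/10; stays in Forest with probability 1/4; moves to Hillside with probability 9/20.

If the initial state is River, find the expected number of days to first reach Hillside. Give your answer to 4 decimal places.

Let t(s) be the expected number of days to first reach Hillside from state s, with t(Hillside) = 0. Conditioning on the first day:
t(River) = 1 + 0.4·t(River) + 0.35·t(Forest)
t(Forest) = 1 + 0.3·t(River) + 0.25·t(Forest)
Solving: t(River) = 3.1884, t(Forest) = 2.6087.
Expected days from River to Hillside: 3.1884.

3.1884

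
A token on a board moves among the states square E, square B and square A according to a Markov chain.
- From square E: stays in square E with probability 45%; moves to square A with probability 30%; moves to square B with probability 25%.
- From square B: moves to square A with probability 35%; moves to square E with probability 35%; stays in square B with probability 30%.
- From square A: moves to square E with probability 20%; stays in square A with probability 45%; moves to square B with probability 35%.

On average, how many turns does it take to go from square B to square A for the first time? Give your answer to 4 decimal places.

3.0252

Let t(s) be the expected number of turns to first reach square A from state s, with t(square A) = 0. Conditioning on the first turn:
t(square E) = 1 + 0.45·t(square E) + 0.25·t(square B)
t(square B) = 1 + 0.35·t(square E) + 0.3·t(square B)
Solving: t(square E) = 3.1933, t(square B) = 3.0252.
Expected turns from square B to square A: 3.0252.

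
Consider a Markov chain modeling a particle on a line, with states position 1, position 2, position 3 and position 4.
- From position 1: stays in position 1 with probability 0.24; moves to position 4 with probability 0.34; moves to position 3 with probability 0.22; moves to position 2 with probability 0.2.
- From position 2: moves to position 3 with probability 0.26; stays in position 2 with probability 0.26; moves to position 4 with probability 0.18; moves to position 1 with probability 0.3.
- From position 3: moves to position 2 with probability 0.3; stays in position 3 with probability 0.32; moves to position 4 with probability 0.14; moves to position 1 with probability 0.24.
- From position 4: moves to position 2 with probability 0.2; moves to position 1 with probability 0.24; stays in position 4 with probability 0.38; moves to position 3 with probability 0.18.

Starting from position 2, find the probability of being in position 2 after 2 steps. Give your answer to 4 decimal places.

Propagate the distribution vector 2 steps from position 2.
After 0 steps: (0.0000, 1.0000, 0.0000, 0.0000)
After 1 step: (0.3000, 0.2600, 0.2600, 0.1800)
After 2 steps: (0.2556, 0.2416, 0.2492, 0.2536)
P(in position 2 after 2 steps) = 0.2416

0.2416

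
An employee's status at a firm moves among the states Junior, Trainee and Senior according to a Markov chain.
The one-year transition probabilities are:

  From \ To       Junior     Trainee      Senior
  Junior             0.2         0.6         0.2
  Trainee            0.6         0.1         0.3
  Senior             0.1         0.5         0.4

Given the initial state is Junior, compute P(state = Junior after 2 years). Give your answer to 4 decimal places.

Sum over the intermediate state after 1 year:
P = P(Junior→Junior)·P(Junior→Junior) + P(Junior→Trainee)·P(Trainee→Junior) + P(Junior→Senior)·P(Senior→Junior)
  = 0.2×0.2 + 0.6×0.6 + 0.2×0.1
  = 0.0400 + 0.3600 + 0.0200 = 0.4200

0.4200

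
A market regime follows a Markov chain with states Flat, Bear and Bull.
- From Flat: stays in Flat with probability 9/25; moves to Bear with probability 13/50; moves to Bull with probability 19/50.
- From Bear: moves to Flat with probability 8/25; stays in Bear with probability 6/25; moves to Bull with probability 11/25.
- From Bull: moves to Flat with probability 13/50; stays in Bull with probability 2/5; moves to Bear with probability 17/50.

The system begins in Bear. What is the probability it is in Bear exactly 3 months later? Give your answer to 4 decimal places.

Propagate the distribution vector 3 months from Bear.
After 0 months: (0.0000, 1.0000, 0.0000)
After 1 month: (0.3200, 0.2400, 0.4400)
After 2 months: (0.3064, 0.2904, 0.4032)
After 3 months: (0.3081, 0.2864, 0.4055)
P(in Bear after 3 months) = 0.2864

0.2864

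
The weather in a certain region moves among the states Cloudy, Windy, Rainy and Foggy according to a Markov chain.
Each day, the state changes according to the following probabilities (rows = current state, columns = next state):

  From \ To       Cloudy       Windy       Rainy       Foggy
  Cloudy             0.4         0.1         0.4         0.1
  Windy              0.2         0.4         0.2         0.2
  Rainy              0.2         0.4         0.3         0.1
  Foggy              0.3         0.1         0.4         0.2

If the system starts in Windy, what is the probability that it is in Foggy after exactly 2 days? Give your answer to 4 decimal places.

0.1600

Propagate the distribution vector 2 days from Windy.
After 0 days: (0.0000, 1.0000, 0.0000, 0.0000)
After 1 day: (0.2000, 0.4000, 0.2000, 0.2000)
After 2 days: (0.2600, 0.2800, 0.3000, 0.1600)
P(in Foggy after 2 days) = 0.1600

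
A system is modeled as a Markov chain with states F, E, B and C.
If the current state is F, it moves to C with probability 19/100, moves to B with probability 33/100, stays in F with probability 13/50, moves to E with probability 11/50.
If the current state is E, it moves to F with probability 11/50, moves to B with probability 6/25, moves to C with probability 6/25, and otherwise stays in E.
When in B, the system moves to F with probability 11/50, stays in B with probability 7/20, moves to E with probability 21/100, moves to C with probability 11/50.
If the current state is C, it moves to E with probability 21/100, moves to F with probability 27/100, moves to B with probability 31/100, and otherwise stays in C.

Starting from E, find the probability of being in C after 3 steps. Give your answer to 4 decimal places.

0.2154

Propagate the distribution vector 3 steps from E.
After 0 steps: (0.0000, 1.0000, 0.0000, 0.0000)
After 1 step: (0.2200, 0.3000, 0.2400, 0.2400)
After 2 steps: (0.2408, 0.2392, 0.3030, 0.2170)
After 3 steps: (0.2405, 0.2339, 0.3102, 0.2154)
P(in C after 3 steps) = 0.2154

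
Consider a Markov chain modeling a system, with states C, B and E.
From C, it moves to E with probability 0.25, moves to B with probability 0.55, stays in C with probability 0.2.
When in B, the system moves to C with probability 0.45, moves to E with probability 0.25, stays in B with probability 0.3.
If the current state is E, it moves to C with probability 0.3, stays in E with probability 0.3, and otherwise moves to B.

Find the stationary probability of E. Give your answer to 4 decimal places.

Let the stationary distribution be π with π = πP and π_1 + π_2 + π_3 = 1.
π_1 = 0.2·π_1 + 0.45·π_2 + 0.3·π_3
π_2 = 0.55·π_1 + 0.3·π_2 + 0.4·π_3
Solving with the normalization constraint gives π = (0.3284, 0.4084, 0.2632).
So the stationary probability of E is 0.2632.

0.2632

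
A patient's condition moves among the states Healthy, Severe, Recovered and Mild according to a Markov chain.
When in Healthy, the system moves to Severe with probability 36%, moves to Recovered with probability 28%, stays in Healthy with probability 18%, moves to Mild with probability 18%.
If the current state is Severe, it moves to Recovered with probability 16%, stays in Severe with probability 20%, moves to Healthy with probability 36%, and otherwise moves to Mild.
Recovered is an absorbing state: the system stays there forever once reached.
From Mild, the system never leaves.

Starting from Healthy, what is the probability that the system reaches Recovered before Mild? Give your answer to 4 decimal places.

Let h(s) be the probability of absorption at Recovered starting from transient state s. Then h(Recovered) = 1 and h(Mild) = 0. By first-step analysis:
h(Healthy) = 0.18·h(Healthy) + 0.36·h(Severe) + 0.28·1 + 0.18·0
h(Severe) = 0.36·h(Healthy) + 0.2·h(Severe) + 0.16·1 + 0.28·0
Solving: h(Healthy) = 0.5350, h(Severe) = 0.4407.
Starting from Healthy, the probability is 0.5350.

0.5350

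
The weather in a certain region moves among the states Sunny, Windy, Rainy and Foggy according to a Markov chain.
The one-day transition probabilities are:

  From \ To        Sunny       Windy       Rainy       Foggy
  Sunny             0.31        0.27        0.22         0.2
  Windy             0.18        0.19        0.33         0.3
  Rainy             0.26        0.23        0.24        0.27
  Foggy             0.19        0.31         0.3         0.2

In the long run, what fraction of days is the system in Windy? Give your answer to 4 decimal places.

Let the stationary distribution be π with π = πP and π_1 + π_2 + π_3 + π_4 = 1.
π_1 = 0.31·π_1 + 0.18·π_2 + 0.26·π_3 + 0.19·π_4
π_2 = 0.27·π_1 + 0.19·π_2 + 0.23·π_3 + 0.31·π_4
π_3 = 0.22·π_1 + 0.33·π_2 + 0.24·π_3 + 0.3·π_4
Solving with the normalization constraint gives π = (0.2347, 0.2489, 0.2723, 0.2440).
So the stationary probability of Windy is 0.2489.

0.2489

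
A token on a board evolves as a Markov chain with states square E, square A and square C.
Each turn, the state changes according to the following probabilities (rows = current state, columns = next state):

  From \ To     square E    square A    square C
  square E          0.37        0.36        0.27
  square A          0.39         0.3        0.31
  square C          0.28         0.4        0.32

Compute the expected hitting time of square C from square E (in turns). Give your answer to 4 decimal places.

3.5263

Let t(s) be the expected number of turns to first reach square C from state s, with t(square C) = 0. Conditioning on the first turn:
t(square E) = 1 + 0.37·t(square E) + 0.36·t(square A)
t(square A) = 1 + 0.39·t(square E) + 0.3·t(square A)
Solving: t(square E) = 3.5263, t(square A) = 3.3932.
Expected turns from square E to square C: 3.5263.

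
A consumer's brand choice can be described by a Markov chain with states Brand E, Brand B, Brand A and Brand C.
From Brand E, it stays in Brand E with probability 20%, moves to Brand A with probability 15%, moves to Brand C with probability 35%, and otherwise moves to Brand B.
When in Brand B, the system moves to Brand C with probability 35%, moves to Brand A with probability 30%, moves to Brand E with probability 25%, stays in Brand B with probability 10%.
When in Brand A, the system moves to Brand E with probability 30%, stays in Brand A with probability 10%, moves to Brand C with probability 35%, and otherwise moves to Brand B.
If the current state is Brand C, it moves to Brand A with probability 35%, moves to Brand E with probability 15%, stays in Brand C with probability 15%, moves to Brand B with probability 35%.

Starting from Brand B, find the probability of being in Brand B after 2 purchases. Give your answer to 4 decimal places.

0.2825

Propagate the distribution vector 2 purchases from Brand B.
After 0 purchases: (0.0000, 1.0000, 0.0000, 0.0000)
After 1 purchase: (0.2500, 0.1000, 0.3000, 0.3500)
After 2 purchases: (0.2175, 0.2825, 0.2200, 0.2800)
P(in Brand B after 2 purchases) = 0.2825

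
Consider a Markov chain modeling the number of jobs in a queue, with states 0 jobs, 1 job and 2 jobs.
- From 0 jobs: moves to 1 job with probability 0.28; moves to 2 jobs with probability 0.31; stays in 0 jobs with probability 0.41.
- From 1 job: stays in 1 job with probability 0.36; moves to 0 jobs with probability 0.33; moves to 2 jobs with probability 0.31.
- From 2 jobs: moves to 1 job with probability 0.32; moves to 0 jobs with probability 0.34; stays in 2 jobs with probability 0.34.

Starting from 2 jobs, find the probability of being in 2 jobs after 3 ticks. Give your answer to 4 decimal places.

0.3196

Propagate the distribution vector 3 ticks from 2 jobs.
After 0 ticks: (0.0000, 0.0000, 1.0000)
After 1 tick: (0.3400, 0.3200, 0.3400)
After 2 ticks: (0.3606, 0.3192, 0.3202)
After 3 ticks: (0.3621, 0.3183, 0.3196)
P(in 2 jobs after 3 ticks) = 0.3196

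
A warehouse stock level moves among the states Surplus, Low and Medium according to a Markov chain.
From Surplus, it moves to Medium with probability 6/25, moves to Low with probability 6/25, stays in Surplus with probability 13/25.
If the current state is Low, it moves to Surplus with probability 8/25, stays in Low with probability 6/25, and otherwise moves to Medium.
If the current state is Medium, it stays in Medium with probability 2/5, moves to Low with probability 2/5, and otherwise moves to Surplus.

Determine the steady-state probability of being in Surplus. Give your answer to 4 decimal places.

0.3465

Let the stationary distribution be π with π = πP and π_1 + π_2 + π_3 = 1.
π_1 = 0.52·π_1 + 0.32·π_2 + 0.2·π_3
π_2 = 0.24·π_1 + 0.24·π_2 + 0.4·π_3
Solving with the normalization constraint gives π = (0.3465, 0.2970, 0.3564).
So the stationary probability of Surplus is 0.3465.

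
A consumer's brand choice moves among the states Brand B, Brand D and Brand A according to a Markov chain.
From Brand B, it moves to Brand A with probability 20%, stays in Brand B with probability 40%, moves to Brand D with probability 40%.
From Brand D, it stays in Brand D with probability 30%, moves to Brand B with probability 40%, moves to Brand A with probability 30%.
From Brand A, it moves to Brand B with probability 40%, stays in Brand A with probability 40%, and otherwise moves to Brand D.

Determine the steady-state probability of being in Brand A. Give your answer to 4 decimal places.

0.2889

Let the stationary distribution be π with π = πP and π_1 + π_2 + π_3 = 1.
π_1 = 0.4·π_1 + 0.4·π_2 + 0.4·π_3
π_2 = 0.4·π_1 + 0.3·π_2 + 0.2·π_3
Solving with the normalization constraint gives π = (0.4000, 0.3111, 0.2889).
So the stationary probability of Brand A is 0.2889.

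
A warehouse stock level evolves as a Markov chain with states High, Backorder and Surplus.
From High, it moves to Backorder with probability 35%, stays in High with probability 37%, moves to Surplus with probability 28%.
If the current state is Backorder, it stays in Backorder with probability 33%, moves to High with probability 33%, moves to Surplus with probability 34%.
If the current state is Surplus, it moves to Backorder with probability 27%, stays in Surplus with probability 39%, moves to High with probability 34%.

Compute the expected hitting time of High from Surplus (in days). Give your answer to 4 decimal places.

Let t(s) be the expected number of days to first reach High from state s, with t(High) = 0. Conditioning on the first day:
t(Backorder) = 1 + 0.33·t(Backorder) + 0.34·t(Surplus)
t(Surplus) = 1 + 0.27·t(Backorder) + 0.39·t(Surplus)
Solving: t(Backorder) = 2.9978, t(Surplus) = 2.9662.
Expected days from Surplus to High: 2.9662.

2.9662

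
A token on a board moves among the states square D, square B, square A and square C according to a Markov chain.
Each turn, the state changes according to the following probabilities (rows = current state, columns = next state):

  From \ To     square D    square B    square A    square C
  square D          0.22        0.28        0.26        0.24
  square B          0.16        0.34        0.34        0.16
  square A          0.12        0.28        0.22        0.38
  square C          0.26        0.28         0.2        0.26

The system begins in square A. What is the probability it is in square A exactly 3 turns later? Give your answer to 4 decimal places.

0.2584

Propagate the distribution vector 3 turns from square A.
After 0 turns: (0.0000, 0.0000, 1.0000, 0.0000)
After 1 turn: (0.1200, 0.2800, 0.2200, 0.3800)
After 2 turns: (0.1964, 0.2968, 0.2508, 0.2560)
After 3 turns: (0.1874, 0.2978, 0.2584, 0.2565)
P(in square A after 3 turns) = 0.2584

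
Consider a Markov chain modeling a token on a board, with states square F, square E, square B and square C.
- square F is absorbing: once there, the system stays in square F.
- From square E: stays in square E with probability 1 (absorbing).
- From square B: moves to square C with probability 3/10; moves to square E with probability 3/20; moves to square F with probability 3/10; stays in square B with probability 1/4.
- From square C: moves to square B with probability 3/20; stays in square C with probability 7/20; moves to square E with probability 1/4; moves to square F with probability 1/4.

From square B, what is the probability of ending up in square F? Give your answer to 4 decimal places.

0.6102

Let h(s) be the probability of absorption at square F starting from transient state s. Then h(square F) = 1 and h(square E) = 0. By first-step analysis:
h(square B) = 0.3·1 + 0.15·0 + 0.25·h(square B) + 0.3·h(square C)
h(square C) = 0.25·1 + 0.25·0 + 0.15·h(square B) + 0.35·h(square C)
Solving: h(square B) = 0.6102, h(square C) = 0.5254.
Starting from square B, the probability is 0.6102.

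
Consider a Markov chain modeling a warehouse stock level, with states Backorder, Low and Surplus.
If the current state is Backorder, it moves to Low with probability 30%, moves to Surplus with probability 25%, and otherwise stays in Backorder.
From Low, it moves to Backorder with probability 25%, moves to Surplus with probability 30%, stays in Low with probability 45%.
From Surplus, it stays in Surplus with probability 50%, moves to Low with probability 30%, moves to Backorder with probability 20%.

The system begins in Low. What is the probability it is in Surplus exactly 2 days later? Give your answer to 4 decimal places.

Sum over the intermediate state after 1 day:
P = P(Low→Backorder)·P(Backorder→Surplus) + P(Low→Low)·P(Low→Surplus) + P(Low→Surplus)·P(Surplus→Surplus)
  = 0.25×0.25 + 0.45×0.3 + 0.3×0.5
  = 0.0625 + 0.1350 + 0.1500 = 0.3475

0.3475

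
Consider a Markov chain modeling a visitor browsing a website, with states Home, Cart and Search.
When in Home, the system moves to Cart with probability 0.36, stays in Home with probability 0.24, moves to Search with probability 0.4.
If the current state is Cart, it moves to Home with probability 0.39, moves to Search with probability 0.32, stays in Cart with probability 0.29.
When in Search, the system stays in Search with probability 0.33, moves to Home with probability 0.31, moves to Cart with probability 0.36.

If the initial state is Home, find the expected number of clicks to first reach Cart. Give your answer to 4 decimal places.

2.7778

Let t(s) be the expected number of clicks to first reach Cart from state s, with t(Cart) = 0. Conditioning on the first click:
t(Home) = 1 + 0.24·t(Home) + 0.4·t(Search)
t(Search) = 1 + 0.31·t(Home) + 0.33·t(Search)
Solving: t(Home) = 2.7778, t(Search) = 2.7778.
Expected clicks from Home to Cart: 2.7778.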